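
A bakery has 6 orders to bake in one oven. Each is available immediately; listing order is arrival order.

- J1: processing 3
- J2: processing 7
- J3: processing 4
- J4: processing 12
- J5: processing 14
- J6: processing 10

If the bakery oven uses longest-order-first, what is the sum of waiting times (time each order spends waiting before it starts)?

166

LPT (decreasing processing time): J5 J4 J6 J2 J3 J1.
J5: waits 0, runs 0→14
J4: waits 14, runs 14→26
J6: waits 26, runs 26→36
J2: waits 36, runs 36→43
J3: waits 43, runs 43→47
J1: waits 47, runs 47→50
Sum = 0+14+26+36+43+47 = 166.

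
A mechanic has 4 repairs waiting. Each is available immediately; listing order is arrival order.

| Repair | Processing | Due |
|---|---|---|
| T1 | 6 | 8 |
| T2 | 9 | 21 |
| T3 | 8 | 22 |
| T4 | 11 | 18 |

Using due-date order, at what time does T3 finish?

34

EDD (increasing due date): T1 T4 T2 T3.
T1: 0→6
T4: 6→17
T2: 17→26
T3: 26→34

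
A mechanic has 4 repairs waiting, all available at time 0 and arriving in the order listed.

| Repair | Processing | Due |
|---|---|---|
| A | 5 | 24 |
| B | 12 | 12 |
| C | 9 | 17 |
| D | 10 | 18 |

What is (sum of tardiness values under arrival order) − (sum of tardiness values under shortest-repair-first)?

FIFO (arrival order): A B C D.
A: 0→5, due 24, tardiness 0
B: 5→17, due 12, tardiness 5
C: 17→26, due 17, tardiness 9
D: 26→36, due 18, tardiness 18
Sum = 0+5+9+18 = 32.
SPT (increasing processing time): A C D B.
A: 0→5, due 24, tardiness 0
C: 5→14, due 17, tardiness 0
D: 14→24, due 18, tardiness 6
B: 24→36, due 12, tardiness 24
Sum = 0+0+6+24 = 30.
Difference = 32 − 30 = 2.

2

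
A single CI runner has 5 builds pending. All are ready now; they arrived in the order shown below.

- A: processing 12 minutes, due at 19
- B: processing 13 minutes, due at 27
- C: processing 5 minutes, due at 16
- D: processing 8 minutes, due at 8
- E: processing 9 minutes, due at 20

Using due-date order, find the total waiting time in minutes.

80

EDD (increasing due date): D C A E B.
D: waits 0, runs 0→8
C: waits 8, runs 8→13
A: waits 13, runs 13→25
E: waits 25, runs 25→34
B: waits 34, runs 34→47
Sum = 0+8+13+25+34 = 80.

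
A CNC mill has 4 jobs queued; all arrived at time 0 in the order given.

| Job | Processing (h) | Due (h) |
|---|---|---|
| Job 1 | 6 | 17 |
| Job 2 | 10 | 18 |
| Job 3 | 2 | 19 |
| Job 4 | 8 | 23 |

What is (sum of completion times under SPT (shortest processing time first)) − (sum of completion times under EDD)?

-14

SPT (increasing processing time): Job 3 Job 1 Job 4 Job 2.
Job 3: 0→2
Job 1: 2→8
Job 4: 8→16
Job 2: 16→26
Sum = 2+8+16+26 = 52.
EDD (increasing due date): Job 1 Job 2 Job 3 Job 4.
Job 1: 0→6
Job 2: 6→16
Job 3: 16→18
Job 4: 18→26
Sum = 6+16+18+26 = 66.
Difference = 52 − 66 = -14.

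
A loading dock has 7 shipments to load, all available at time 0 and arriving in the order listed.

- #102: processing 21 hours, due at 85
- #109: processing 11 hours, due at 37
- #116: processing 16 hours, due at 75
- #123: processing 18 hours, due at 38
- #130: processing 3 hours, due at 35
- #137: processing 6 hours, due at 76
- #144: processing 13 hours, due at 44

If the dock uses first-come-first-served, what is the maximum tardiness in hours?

FIFO (arrival order): #102 #109 #116 #123 #130 #137 #144.
#102: 0→21, due 85, tardiness 0
#109: 21→32, due 37, tardiness 0
#116: 32→48, due 75, tardiness 0
#123: 48→66, due 38, tardiness 28
#130: 66→69, due 35, tardiness 34
#137: 69→75, due 76, tardiness 0
#144: 75→88, due 44, tardiness 44
Maximum = 44.

44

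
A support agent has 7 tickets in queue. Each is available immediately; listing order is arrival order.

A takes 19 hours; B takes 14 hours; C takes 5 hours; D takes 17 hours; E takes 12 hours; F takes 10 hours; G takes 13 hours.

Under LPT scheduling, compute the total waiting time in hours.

328

LPT (decreasing processing time): A D B G E F C.
A: waits 0, runs 0→19
D: waits 19, runs 19→36
B: waits 36, runs 36→50
G: waits 50, runs 50→63
E: waits 63, runs 63→75
F: waits 75, runs 75→85
C: waits 85, runs 85→90
Sum = 0+19+36+50+63+75+85 = 328.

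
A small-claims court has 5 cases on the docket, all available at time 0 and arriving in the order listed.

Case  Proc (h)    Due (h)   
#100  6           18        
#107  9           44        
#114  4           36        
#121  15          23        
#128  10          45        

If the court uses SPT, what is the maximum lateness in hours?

SPT (increasing processing time): #114 #100 #107 #128 #121.
#114: 0→4, due 36, lateness -32
#100: 4→10, due 18, lateness -8
#107: 10→19, due 44, lateness -25
#128: 19→29, due 45, lateness -16
#121: 29→44, due 23, lateness 21
Maximum = 21.

21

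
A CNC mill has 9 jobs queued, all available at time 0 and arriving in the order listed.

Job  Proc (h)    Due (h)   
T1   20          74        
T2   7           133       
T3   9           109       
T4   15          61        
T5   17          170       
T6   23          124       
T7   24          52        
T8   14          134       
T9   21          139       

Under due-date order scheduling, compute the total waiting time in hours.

624

EDD (increasing due date): T7 T4 T1 T3 T6 T2 T8 T9 T5.
T7: waits 0, runs 0→24
T4: waits 24, runs 24→39
T1: waits 39, runs 39→59
T3: waits 59, runs 59→68
T6: waits 68, runs 68→91
T2: waits 91, runs 91→98
T8: waits 98, runs 98→112
T9: waits 112, runs 112→133
T5: waits 133, runs 133→150
Sum = 0+24+39+59+68+91+98+112+133 = 624.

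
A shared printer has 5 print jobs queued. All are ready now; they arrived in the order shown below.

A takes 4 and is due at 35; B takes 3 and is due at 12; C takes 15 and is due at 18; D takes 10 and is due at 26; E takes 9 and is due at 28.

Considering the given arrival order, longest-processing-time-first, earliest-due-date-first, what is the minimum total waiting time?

65

FIFO (arrival order): A B C D E.
A: waits 0, runs 0→4
B: waits 4, runs 4→7
C: waits 7, runs 7→22
D: waits 22, runs 22→32
E: waits 32, runs 32→41
Sum = 0+4+7+22+32 = 65.
LPT (decreasing processing time): C D E A B.
C: waits 0, runs 0→15
D: waits 15, runs 15→25
E: waits 25, runs 25→34
A: waits 34, runs 34→38
B: waits 38, runs 38→41
Sum = 0+15+25+34+38 = 112.
EDD (increasing due date): B C D E A.
B: waits 0, runs 0→3
C: waits 3, runs 3→18
D: waits 18, runs 18→28
E: waits 28, runs 28→37
A: waits 37, runs 37→41
Sum = 0+3+18+28+37 = 86.
FIFO 65, LPT 112, EDD 86 → minimum 65.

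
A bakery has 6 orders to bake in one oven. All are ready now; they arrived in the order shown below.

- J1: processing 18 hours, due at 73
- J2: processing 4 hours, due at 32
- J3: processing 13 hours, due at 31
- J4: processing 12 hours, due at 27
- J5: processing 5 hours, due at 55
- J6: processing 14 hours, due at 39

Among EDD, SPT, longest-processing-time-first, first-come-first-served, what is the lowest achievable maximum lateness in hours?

4

EDD (increasing due date): J4 J3 J2 J6 J5 J1.
J4: 0→12, due 27, lateness -15
J3: 12→25, due 31, lateness -6
J2: 25→29, due 32, lateness -3
J6: 29→43, due 39, lateness 4
J5: 43→48, due 55, lateness -7
J1: 48→66, due 73, lateness -7
Maximum = 4.
SPT (increasing processing time): J2 J5 J4 J3 J6 J1.
J2: 0→4, due 32, lateness -28
J5: 4→9, due 55, lateness -46
J4: 9→21, due 27, lateness -6
J3: 21→34, due 31, lateness 3
J6: 34→48, due 39, lateness 9
J1: 48→66, due 73, lateness -7
Maximum = 9.
LPT (decreasing processing time): J1 J6 J3 J4 J5 J2.
J1: 0→18, due 73, lateness -55
J6: 18→32, due 39, lateness -7
J3: 32→45, due 31, lateness 14
J4: 45→57, due 27, lateness 30
J5: 57→62, due 55, lateness 7
J2: 62→66, due 32, lateness 34
Maximum = 34.
FIFO (arrival order): J1 J2 J3 J4 J5 J6.
J1: 0→18, due 73, lateness -55
J2: 18→22, due 32, lateness -10
J3: 22→35, due 31, lateness 4
J4: 35→47, due 27, lateness 20
J5: 47→52, due 55, lateness -3
J6: 52→66, due 39, lateness 27
Maximum = 27.
EDD 4, SPT 9, LPT 34, FIFO 27 → minimum 4.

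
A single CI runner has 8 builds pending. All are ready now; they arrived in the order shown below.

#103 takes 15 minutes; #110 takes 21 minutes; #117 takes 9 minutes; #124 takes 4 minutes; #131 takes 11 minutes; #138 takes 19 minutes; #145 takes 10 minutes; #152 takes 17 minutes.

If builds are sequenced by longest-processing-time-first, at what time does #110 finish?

21

LPT (decreasing processing time): #110 #138 #152 #103 #131 #145 #117 #124.
#110: 0→21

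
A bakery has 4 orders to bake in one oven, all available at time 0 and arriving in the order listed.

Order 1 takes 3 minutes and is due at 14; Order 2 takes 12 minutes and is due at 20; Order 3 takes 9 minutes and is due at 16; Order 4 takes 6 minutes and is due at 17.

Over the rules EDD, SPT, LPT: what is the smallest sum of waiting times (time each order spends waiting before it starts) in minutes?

30

EDD (increasing due date): Order 1 Order 3 Order 4 Order 2.
Order 1: waits 0, runs 0→3
Order 3: waits 3, runs 3→12
Order 4: waits 12, runs 12→18
Order 2: waits 18, runs 18→30
Sum = 0+3+12+18 = 33.
SPT (increasing processing time): Order 1 Order 4 Order 3 Order 2.
Order 1: waits 0, runs 0→3
Order 4: waits 3, runs 3→9
Order 3: waits 9, runs 9→18
Order 2: waits 18, runs 18→30
Sum = 0+3+9+18 = 30.
LPT (decreasing processing time): Order 2 Order 3 Order 4 Order 1.
Order 2: waits 0, runs 0→12
Order 3: waits 12, runs 12→21
Order 4: waits 21, runs 21→27
Order 1: waits 27, runs 27→30
Sum = 0+12+21+27 = 60.
EDD 33, SPT 30, LPT 60 → minimum 30.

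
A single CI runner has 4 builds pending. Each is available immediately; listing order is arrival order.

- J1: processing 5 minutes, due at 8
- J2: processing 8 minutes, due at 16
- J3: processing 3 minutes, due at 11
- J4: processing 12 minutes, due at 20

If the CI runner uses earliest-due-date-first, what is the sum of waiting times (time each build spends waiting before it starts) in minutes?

EDD (increasing due date): J1 J3 J2 J4.
J1: waits 0, runs 0→5
J3: waits 5, runs 5→8
J2: waits 8, runs 8→16
J4: waits 16, runs 16→28
Sum = 0+5+8+16 = 29.

29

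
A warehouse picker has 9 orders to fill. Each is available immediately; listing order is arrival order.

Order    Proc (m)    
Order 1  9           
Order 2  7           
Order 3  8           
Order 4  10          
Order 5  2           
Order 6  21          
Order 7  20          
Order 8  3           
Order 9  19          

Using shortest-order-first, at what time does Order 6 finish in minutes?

SPT (increasing processing time): Order 5 Order 8 Order 2 Order 3 Order 1 Order 4 Order 9 Order 7 Order 6.
Order 5: 0→2
Order 8: 2→5
Order 2: 5→12
Order 3: 12→20
Order 1: 20→29
Order 4: 29→39
Order 9: 39→58
Order 7: 58→78
Order 6: 78→99

99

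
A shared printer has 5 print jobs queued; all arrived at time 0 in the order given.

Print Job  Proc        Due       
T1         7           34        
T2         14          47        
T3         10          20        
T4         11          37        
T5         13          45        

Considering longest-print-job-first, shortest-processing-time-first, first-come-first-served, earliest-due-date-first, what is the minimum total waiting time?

LPT (decreasing processing time): T2 T5 T4 T3 T1.
T2: waits 0, runs 0→14
T5: waits 14, runs 14→27
T4: waits 27, runs 27→38
T3: waits 38, runs 38→48
T1: waits 48, runs 48→55
Sum = 0+14+27+38+48 = 127.
SPT (increasing processing time): T1 T3 T4 T5 T2.
T1: waits 0, runs 0→7
T3: waits 7, runs 7→17
T4: waits 17, runs 17→28
T5: waits 28, runs 28→41
T2: waits 41, runs 41→55
Sum = 0+7+17+28+41 = 93.
FIFO (arrival order): T1 T2 T3 T4 T5.
T1: waits 0, runs 0→7
T2: waits 7, runs 7→21
T3: waits 21, runs 21→31
T4: waits 31, runs 31→42
T5: waits 42, runs 42→55
Sum = 0+7+21+31+42 = 101.
EDD (increasing due date): T3 T1 T4 T5 T2.
T3: waits 0, runs 0→10
T1: waits 10, runs 10→17
T4: waits 17, runs 17→28
T5: waits 28, runs 28→41
T2: waits 41, runs 41→55
Sum = 0+10+17+28+41 = 96.
LPT 127, SPT 93, FIFO 101, EDD 96 → minimum 93.

93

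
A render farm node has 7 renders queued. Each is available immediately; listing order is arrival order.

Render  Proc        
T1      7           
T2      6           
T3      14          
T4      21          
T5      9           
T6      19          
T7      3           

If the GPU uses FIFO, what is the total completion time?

FIFO (arrival order): T1 T2 T3 T4 T5 T6 T7.
T1: 0→7
T2: 7→13
T3: 13→27
T4: 27→48
T5: 48→57
T6: 57→76
T7: 76→79
Sum = 7+13+27+48+57+76+79 = 307.

307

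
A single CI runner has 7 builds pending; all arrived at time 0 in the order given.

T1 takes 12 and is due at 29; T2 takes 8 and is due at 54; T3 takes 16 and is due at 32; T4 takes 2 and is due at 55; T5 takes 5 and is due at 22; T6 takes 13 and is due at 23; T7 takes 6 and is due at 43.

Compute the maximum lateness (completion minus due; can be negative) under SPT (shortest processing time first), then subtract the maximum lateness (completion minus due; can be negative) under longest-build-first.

SPT (increasing processing time): T4 T5 T7 T2 T1 T6 T3.
T4: 0→2, due 55, lateness -53
T5: 2→7, due 22, lateness -15
T7: 7→13, due 43, lateness -30
T2: 13→21, due 54, lateness -33
T1: 21→33, due 29, lateness 4
T6: 33→46, due 23, lateness 23
T3: 46→62, due 32, lateness 30
Maximum = 30.
LPT (decreasing processing time): T3 T6 T1 T2 T7 T5 T4.
T3: 0→16, due 32, lateness -16
T6: 16→29, due 23, lateness 6
T1: 29→41, due 29, lateness 12
T2: 41→49, due 54, lateness -5
T7: 49→55, due 43, lateness 12
T5: 55→60, due 22, lateness 38
T4: 60→62, due 55, lateness 7
Maximum = 38.
Difference = 30 − 38 = -8.

-8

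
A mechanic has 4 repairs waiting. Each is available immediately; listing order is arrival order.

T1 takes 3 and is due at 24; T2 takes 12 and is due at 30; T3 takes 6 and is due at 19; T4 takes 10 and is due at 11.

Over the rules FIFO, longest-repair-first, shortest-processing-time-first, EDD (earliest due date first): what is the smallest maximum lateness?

1

FIFO (arrival order): T1 T2 T3 T4.
T1: 0→3, due 24, lateness -21
T2: 3→15, due 30, lateness -15
T3: 15→21, due 19, lateness 2
T4: 21→31, due 11, lateness 20
Maximum = 20.
LPT (decreasing processing time): T2 T4 T3 T1.
T2: 0→12, due 30, lateness -18
T4: 12→22, due 11, lateness 11
T3: 22→28, due 19, lateness 9
T1: 28→31, due 24, lateness 7
Maximum = 11.
SPT (increasing processing time): T1 T3 T4 T2.
T1: 0→3, due 24, lateness -21
T3: 3→9, due 19, lateness -10
T4: 9→19, due 11, lateness 8
T2: 19→31, due 30, lateness 1
Maximum = 8.
EDD (increasing due date): T4 T3 T1 T2.
T4: 0→10, due 11, lateness -1
T3: 10→16, due 19, lateness -3
T1: 16→19, due 24, lateness -5
T2: 19→31, due 30, lateness 1
Maximum = 1.
FIFO 20, LPT 11, SPT 8, EDD 1 → minimum 1.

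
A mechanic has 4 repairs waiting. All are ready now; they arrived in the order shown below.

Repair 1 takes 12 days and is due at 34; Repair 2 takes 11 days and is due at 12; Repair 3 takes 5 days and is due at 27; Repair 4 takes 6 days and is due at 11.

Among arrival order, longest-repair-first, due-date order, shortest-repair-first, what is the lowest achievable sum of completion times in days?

72

FIFO (arrival order): Repair 1 Repair 2 Repair 3 Repair 4.
Repair 1: 0→12
Repair 2: 12→23
Repair 3: 23→28
Repair 4: 28→34
Sum = 12+23+28+34 = 97.
LPT (decreasing processing time): Repair 1 Repair 2 Repair 4 Repair 3.
Repair 1: 0→12
Repair 2: 12→23
Repair 4: 23→29
Repair 3: 29→34
Sum = 12+23+29+34 = 98.
EDD (increasing due date): Repair 4 Repair 2 Repair 3 Repair 1.
Repair 4: 0→6
Repair 2: 6→17
Repair 3: 17→22
Repair 1: 22→34
Sum = 6+17+22+34 = 79.
SPT (increasing processing time): Repair 3 Repair 4 Repair 2 Repair 1.
Repair 3: 0→5
Repair 4: 5→11
Repair 2: 11→22
Repair 1: 22→34
Sum = 5+11+22+34 = 72.
FIFO 97, LPT 98, EDD 79, SPT 72 → minimum 72.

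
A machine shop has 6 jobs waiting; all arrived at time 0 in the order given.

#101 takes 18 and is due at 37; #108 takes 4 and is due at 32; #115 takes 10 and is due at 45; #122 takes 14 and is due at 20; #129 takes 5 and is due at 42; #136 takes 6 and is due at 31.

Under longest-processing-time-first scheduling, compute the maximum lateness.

LPT (decreasing processing time): #101 #122 #115 #136 #129 #108.
#101: 0→18, due 37, lateness -19
#122: 18→32, due 20, lateness 12
#115: 32→42, due 45, lateness -3
#136: 42→48, due 31, lateness 17
#129: 48→53, due 42, lateness 11
#108: 53→57, due 32, lateness 25
Maximum = 25.

25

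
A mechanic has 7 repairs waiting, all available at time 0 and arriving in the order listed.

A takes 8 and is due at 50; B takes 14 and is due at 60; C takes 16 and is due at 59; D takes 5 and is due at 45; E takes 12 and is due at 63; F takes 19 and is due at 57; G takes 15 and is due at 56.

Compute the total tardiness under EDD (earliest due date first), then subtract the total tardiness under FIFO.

-3

EDD (increasing due date): D A G F C B E.
D: 0→5, due 45, tardiness 0
A: 5→13, due 50, tardiness 0
G: 13→28, due 56, tardiness 0
F: 28→47, due 57, tardiness 0
C: 47→63, due 59, tardiness 4
B: 63→77, due 60, tardiness 17
E: 77→89, due 63, tardiness 26
Sum = 0+0+0+0+4+17+26 = 47.
FIFO (arrival order): A B C D E F G.
A: 0→8, due 50, tardiness 0
B: 8→22, due 60, tardiness 0
C: 22→38, due 59, tardiness 0
D: 38→43, due 45, tardiness 0
E: 43→55, due 63, tardiness 0
F: 55→74, due 57, tardiness 17
G: 74→89, due 56, tardiness 33
Sum = 0+0+0+0+0+17+33 = 50.
Difference = 47 − 50 = -3.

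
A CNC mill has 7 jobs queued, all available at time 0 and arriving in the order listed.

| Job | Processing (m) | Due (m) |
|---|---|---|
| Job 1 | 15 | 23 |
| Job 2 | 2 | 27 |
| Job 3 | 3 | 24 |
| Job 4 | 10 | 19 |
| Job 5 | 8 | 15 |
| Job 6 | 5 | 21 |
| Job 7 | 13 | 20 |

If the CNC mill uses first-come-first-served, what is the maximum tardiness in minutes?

36

FIFO (arrival order): Job 1 Job 2 Job 3 Job 4 Job 5 Job 6 Job 7.
Job 1: 0→15, due 23, tardiness 0
Job 2: 15→17, due 27, tardiness 0
Job 3: 17→20, due 24, tardiness 0
Job 4: 20→30, due 19, tardiness 11
Job 5: 30→38, due 15, tardiness 23
Job 6: 38→43, due 21, tardiness 22
Job 7: 43→56, due 20, tardiness 36
Maximum = 36.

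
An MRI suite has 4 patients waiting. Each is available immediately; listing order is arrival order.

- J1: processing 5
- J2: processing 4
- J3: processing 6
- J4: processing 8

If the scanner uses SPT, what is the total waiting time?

SPT (increasing processing time): J2 J1 J3 J4.
J2: waits 0, runs 0→4
J1: waits 4, runs 4→9
J3: waits 9, runs 9→15
J4: waits 15, runs 15→23
Sum = 0+4+9+15 = 28.

28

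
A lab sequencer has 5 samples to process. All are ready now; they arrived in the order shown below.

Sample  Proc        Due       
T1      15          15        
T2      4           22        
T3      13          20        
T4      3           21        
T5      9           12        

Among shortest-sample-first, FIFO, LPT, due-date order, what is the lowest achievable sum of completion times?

SPT (increasing processing time): T4 T2 T5 T3 T1.
T4: 0→3
T2: 3→7
T5: 7→16
T3: 16→29
T1: 29→44
Sum = 3+7+16+29+44 = 99.
FIFO (arrival order): T1 T2 T3 T4 T5.
T1: 0→15
T2: 15→19
T3: 19→32
T4: 32→35
T5: 35→44
Sum = 15+19+32+35+44 = 145.
LPT (decreasing processing time): T1 T3 T5 T2 T4.
T1: 0→15
T3: 15→28
T5: 28→37
T2: 37→41
T4: 41→44
Sum = 15+28+37+41+44 = 165.
EDD (increasing due date): T5 T1 T3 T4 T2.
T5: 0→9
T1: 9→24
T3: 24→37
T4: 37→40
T2: 40→44
Sum = 9+24+37+40+44 = 154.
SPT 99, FIFO 145, LPT 165, EDD 154 → minimum 99.

99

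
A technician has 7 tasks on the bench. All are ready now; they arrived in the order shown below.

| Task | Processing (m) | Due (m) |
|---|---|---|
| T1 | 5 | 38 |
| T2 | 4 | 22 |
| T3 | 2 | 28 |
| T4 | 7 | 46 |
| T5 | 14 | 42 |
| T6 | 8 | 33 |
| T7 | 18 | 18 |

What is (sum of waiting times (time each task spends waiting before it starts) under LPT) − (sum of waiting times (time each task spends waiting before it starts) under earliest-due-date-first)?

LPT (decreasing processing time): T7 T5 T6 T4 T1 T2 T3.
T7: waits 0, runs 0→18
T5: waits 18, runs 18→32
T6: waits 32, runs 32→40
T4: waits 40, runs 40→47
T1: waits 47, runs 47→52
T2: waits 52, runs 52→56
T3: waits 56, runs 56→58
Sum = 0+18+32+40+47+52+56 = 245.
EDD (increasing due date): T7 T2 T3 T6 T1 T5 T4.
T7: waits 0, runs 0→18
T2: waits 18, runs 18→22
T3: waits 22, runs 22→24
T6: waits 24, runs 24→32
T1: waits 32, runs 32→37
T5: waits 37, runs 37→51
T4: waits 51, runs 51→58
Sum = 0+18+22+24+32+37+51 = 184.
Difference = 245 − 184 = 61.

61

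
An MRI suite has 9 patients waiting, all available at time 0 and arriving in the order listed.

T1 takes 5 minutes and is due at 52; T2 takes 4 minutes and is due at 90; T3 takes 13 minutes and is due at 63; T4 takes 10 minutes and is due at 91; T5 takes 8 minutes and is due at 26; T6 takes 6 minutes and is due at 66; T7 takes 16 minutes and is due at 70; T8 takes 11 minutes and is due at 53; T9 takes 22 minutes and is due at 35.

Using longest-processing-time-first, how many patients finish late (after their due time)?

LPT (decreasing processing time): T9 T7 T3 T8 T4 T5 T6 T1 T2.
T9: 0→22, due 35, tardiness 0
T7: 22→38, due 70, tardiness 0
T3: 38→51, due 63, tardiness 0
T8: 51→62, due 53, tardiness 9
T4: 62→72, due 91, tardiness 0
T5: 72→80, due 26, tardiness 54
T6: 80→86, due 66, tardiness 20
T1: 86→91, due 52, tardiness 39
T2: 91→95, due 90, tardiness 5
Late patients: 5.

5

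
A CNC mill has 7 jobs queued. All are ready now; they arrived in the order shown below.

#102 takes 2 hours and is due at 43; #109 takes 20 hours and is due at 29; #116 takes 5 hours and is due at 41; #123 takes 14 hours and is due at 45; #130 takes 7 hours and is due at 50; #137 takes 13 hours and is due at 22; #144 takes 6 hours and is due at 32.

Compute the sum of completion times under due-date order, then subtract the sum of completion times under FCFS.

34

EDD (increasing due date): #137 #109 #144 #116 #102 #123 #130.
#137: 0→13
#109: 13→33
#144: 33→39
#116: 39→44
#102: 44→46
#123: 46→60
#130: 60→67
Sum = 13+33+39+44+46+60+67 = 302.
FIFO (arrival order): #102 #109 #116 #123 #130 #137 #144.
#102: 0→2
#109: 2→22
#116: 22→27
#123: 27→41
#130: 41→48
#137: 48→61
#144: 61→67
Sum = 2+22+27+41+48+61+67 = 268.
Difference = 302 − 268 = 34.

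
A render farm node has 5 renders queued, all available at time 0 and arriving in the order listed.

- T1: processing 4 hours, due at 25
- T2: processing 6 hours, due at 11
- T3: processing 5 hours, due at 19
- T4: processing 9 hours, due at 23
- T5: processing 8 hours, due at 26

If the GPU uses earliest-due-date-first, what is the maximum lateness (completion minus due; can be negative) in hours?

6

EDD (increasing due date): T2 T3 T4 T1 T5.
T2: 0→6, due 11, lateness -5
T3: 6→11, due 19, lateness -8
T4: 11→20, due 23, lateness -3
T1: 20→24, due 25, lateness -1
T5: 24→32, due 26, lateness 6
Maximum = 6.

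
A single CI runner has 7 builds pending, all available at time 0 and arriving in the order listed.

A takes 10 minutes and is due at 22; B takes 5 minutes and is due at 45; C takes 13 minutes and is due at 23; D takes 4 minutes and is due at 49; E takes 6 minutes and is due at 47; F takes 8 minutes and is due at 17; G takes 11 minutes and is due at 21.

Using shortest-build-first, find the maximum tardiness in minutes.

SPT (increasing processing time): D B E F A G C.
D: 0→4, due 49, tardiness 0
B: 4→9, due 45, tardiness 0
E: 9→15, due 47, tardiness 0
F: 15→23, due 17, tardiness 6
A: 23→33, due 22, tardiness 11
G: 33→44, due 21, tardiness 23
C: 44→57, due 23, tardiness 34
Maximum = 34.

34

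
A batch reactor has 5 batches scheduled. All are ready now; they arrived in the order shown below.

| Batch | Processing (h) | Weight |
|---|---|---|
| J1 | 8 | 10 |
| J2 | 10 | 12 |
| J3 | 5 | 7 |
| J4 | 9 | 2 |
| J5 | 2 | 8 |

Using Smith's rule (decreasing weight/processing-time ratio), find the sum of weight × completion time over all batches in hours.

WSPT (decreasing weight/processing-time ratio): J5 J3 J1 J2 J4.
J5: finishes 2, weight 8, w·C = 16
J3: finishes 7, weight 7, w·C = 49
J1: finishes 15, weight 10, w·C = 150
J2: finishes 25, weight 12, w·C = 300
J4: finishes 34, weight 2, w·C = 68
Sum = 16+49+150+300+68 = 583.

583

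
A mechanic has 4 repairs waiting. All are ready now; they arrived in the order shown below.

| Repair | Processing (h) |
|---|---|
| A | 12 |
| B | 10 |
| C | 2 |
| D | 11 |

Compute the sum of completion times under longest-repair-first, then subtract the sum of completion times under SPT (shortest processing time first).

LPT (decreasing processing time): A D B C.
A: 0→12
D: 12→23
B: 23→33
C: 33→35
Sum = 12+23+33+35 = 103.
SPT (increasing processing time): C B D A.
C: 0→2
B: 2→12
D: 12→23
A: 23→35
Sum = 2+12+23+35 = 72.
Difference = 103 − 72 = 31.

31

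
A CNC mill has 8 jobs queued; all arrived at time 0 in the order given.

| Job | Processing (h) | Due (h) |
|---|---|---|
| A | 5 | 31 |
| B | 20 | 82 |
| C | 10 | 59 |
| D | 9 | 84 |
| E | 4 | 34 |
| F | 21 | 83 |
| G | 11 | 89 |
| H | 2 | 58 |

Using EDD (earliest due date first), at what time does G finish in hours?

82

EDD (increasing due date): A E H C B F D G.
A: 0→5
E: 5→9
H: 9→11
C: 11→21
B: 21→41
F: 41→62
D: 62→71
G: 71→82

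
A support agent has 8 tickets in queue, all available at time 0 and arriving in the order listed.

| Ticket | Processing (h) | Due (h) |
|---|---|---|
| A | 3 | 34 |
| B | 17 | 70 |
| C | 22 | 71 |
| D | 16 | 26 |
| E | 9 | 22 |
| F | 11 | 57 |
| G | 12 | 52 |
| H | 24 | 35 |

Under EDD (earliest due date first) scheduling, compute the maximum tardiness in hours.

43

EDD (increasing due date): E D A H G F B C.
E: 0→9, due 22, tardiness 0
D: 9→25, due 26, tardiness 0
A: 25→28, due 34, tardiness 0
H: 28→52, due 35, tardiness 17
G: 52→64, due 52, tardiness 12
F: 64→75, due 57, tardiness 18
B: 75→92, due 70, tardiness 22
C: 92→114, due 71, tardiness 43
Maximum = 43.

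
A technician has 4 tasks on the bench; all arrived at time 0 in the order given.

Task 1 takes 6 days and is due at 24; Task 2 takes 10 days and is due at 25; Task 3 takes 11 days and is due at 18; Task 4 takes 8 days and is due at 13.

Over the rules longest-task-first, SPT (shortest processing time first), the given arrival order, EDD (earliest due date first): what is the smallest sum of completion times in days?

LPT (decreasing processing time): Task 3 Task 2 Task 4 Task 1.
Task 3: 0→11
Task 2: 11→21
Task 4: 21→29
Task 1: 29→35
Sum = 11+21+29+35 = 96.
SPT (increasing processing time): Task 1 Task 4 Task 2 Task 3.
Task 1: 0→6
Task 4: 6→14
Task 2: 14→24
Task 3: 24→35
Sum = 6+14+24+35 = 79.
FIFO (arrival order): Task 1 Task 2 Task 3 Task 4.
Task 1: 0→6
Task 2: 6→16
Task 3: 16→27
Task 4: 27→35
Sum = 6+16+27+35 = 84.
EDD (increasing due date): Task 4 Task 3 Task 1 Task 2.
Task 4: 0→8
Task 3: 8→19
Task 1: 19→25
Task 2: 25→35
Sum = 8+19+25+35 = 87.
LPT 96, SPT 79, FIFO 84, EDD 87 → minimum 79.

79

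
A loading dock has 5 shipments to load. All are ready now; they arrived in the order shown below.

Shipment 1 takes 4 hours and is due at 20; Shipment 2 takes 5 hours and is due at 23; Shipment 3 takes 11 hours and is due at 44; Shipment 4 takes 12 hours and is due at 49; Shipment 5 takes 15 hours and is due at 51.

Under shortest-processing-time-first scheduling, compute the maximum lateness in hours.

-4

SPT (increasing processing time): Shipment 1 Shipment 2 Shipment 3 Shipment 4 Shipment 5.
Shipment 1: 0→4, due 20, lateness -16
Shipment 2: 4→9, due 23, lateness -14
Shipment 3: 9→20, due 44, lateness -24
Shipment 4: 20→32, due 49, lateness -17
Shipment 5: 32→47, due 51, lateness -4
Maximum = -4.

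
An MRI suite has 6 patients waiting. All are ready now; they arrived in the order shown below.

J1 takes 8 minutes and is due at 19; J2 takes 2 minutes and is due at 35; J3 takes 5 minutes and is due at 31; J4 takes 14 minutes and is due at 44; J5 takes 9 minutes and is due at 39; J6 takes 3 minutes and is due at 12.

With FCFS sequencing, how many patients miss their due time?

1

FIFO (arrival order): J1 J2 J3 J4 J5 J6.
J1: 0→8, due 19, tardiness 0
J2: 8→10, due 35, tardiness 0
J3: 10→15, due 31, tardiness 0
J4: 15→29, due 44, tardiness 0
J5: 29→38, due 39, tardiness 0
J6: 38→41, due 12, tardiness 29
Late patients: 1.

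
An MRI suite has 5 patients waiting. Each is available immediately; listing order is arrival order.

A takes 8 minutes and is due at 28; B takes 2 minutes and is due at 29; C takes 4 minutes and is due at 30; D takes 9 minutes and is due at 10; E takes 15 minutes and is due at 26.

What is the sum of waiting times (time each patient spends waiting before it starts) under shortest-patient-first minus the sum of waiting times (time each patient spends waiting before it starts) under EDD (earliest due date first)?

SPT (increasing processing time): B C A D E.
B: waits 0, runs 0→2
C: waits 2, runs 2→6
A: waits 6, runs 6→14
D: waits 14, runs 14→23
E: waits 23, runs 23→38
Sum = 0+2+6+14+23 = 45.
EDD (increasing due date): D E A B C.
D: waits 0, runs 0→9
E: waits 9, runs 9→24
A: waits 24, runs 24→32
B: waits 32, runs 32→34
C: waits 34, runs 34→38
Sum = 0+9+24+32+34 = 99.
Difference = 45 − 99 = -54.

-54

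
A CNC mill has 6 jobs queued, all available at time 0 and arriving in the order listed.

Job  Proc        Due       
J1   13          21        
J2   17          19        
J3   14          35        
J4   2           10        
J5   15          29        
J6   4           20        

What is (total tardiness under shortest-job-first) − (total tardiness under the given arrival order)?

SPT (increasing processing time): J4 J6 J1 J3 J5 J2.
J4: 0→2, due 10, tardiness 0
J6: 2→6, due 20, tardiness 0
J1: 6→19, due 21, tardiness 0
J3: 19→33, due 35, tardiness 0
J5: 33→48, due 29, tardiness 19
J2: 48→65, due 19, tardiness 46
Sum = 0+0+0+0+19+46 = 65.
FIFO (arrival order): J1 J2 J3 J4 J5 J6.
J1: 0→13, due 21, tardiness 0
J2: 13→30, due 19, tardiness 11
J3: 30→44, due 35, tardiness 9
J4: 44→46, due 10, tardiness 36
J5: 46→61, due 29, tardiness 32
J6: 61→65, due 20, tardiness 45
Sum = 0+11+9+36+32+45 = 133.
Difference = 65 − 133 = -68.

-68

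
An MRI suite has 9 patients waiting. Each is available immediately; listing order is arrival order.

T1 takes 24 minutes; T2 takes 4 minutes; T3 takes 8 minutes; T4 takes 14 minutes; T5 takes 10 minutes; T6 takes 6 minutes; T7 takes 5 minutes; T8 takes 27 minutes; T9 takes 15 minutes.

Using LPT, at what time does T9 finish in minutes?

66

LPT (decreasing processing time): T8 T1 T9 T4 T5 T3 T6 T7 T2.
T8: 0→27
T1: 27→51
T9: 51→66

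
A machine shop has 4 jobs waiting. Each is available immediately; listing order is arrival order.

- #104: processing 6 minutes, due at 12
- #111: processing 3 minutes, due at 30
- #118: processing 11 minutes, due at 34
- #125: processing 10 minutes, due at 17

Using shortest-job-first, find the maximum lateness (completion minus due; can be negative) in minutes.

SPT (increasing processing time): #111 #104 #125 #118.
#111: 0→3, due 30, lateness -27
#104: 3→9, due 12, lateness -3
#125: 9→19, due 17, lateness 2
#118: 19→30, due 34, lateness -4
Maximum = 2.

2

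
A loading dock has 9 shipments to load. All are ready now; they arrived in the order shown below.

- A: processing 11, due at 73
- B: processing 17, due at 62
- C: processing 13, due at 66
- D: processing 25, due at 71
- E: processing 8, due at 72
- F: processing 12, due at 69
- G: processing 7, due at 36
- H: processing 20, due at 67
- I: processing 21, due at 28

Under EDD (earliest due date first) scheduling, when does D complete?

EDD (increasing due date): I G B C H F D E A.
I: 0→21
G: 21→28
B: 28→45
C: 45→58
H: 58→78
F: 78→90
D: 90→115

115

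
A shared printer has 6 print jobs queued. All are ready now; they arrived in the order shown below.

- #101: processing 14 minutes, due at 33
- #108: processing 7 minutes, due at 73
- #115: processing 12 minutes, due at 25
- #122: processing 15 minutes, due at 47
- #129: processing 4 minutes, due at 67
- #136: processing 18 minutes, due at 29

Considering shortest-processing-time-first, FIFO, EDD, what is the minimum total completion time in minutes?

197

SPT (increasing processing time): #129 #108 #115 #101 #122 #136.
#129: 0→4
#108: 4→11
#115: 11→23
#101: 23→37
#122: 37→52
#136: 52→70
Sum = 4+11+23+37+52+70 = 197.
FIFO (arrival order): #101 #108 #115 #122 #129 #136.
#101: 0→14
#108: 14→21
#115: 21→33
#122: 33→48
#129: 48→52
#136: 52→70
Sum = 14+21+33+48+52+70 = 238.
EDD (increasing due date): #115 #136 #101 #122 #129 #108.
#115: 0→12
#136: 12→30
#101: 30→44
#122: 44→59
#129: 59→63
#108: 63→70
Sum = 12+30+44+59+63+70 = 278.
SPT 197, FIFO 238, EDD 278 → minimum 197.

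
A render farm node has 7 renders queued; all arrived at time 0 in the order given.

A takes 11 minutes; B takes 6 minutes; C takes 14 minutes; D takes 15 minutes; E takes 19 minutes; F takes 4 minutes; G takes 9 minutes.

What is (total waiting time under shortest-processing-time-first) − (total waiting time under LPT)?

-136

SPT (increasing processing time): F B G A C D E.
F: waits 0, runs 0→4
B: waits 4, runs 4→10
G: waits 10, runs 10→19
A: waits 19, runs 19→30
C: waits 30, runs 30→44
D: waits 44, runs 44→59
E: waits 59, runs 59→78
Sum = 0+4+10+19+30+44+59 = 166.
LPT (decreasing processing time): E D C A G B F.
E: waits 0, runs 0→19
D: waits 19, runs 19→34
C: waits 34, runs 34→48
A: waits 48, runs 48→59
G: waits 59, runs 59→68
B: waits 68, runs 68→74
F: waits 74, runs 74→78
Sum = 0+19+34+48+59+68+74 = 302.
Difference = 166 − 302 = -136.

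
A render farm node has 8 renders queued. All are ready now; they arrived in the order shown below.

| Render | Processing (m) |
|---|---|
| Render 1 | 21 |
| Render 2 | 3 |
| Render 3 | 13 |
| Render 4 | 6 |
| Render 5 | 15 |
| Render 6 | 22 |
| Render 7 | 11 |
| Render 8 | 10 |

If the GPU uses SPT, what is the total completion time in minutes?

SPT (increasing processing time): Render 2 Render 4 Render 8 Render 7 Render 3 Render 5 Render 1 Render 6.
Render 2: 0→3
Render 4: 3→9
Render 8: 9→19
Render 7: 19→30
Render 3: 30→43
Render 5: 43→58
Render 1: 58→79
Render 6: 79→101
Sum = 3+9+19+30+43+58+79+101 = 342.

342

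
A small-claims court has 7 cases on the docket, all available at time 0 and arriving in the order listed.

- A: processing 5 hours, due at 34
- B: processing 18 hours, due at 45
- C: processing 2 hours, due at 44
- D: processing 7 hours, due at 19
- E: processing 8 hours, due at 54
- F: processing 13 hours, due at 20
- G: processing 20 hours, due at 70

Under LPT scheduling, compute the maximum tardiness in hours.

LPT (decreasing processing time): G B F E D A C.
G: 0→20, due 70, tardiness 0
B: 20→38, due 45, tardiness 0
F: 38→51, due 20, tardiness 31
E: 51→59, due 54, tardiness 5
D: 59→66, due 19, tardiness 47
A: 66→71, due 34, tardiness 37
C: 71→73, due 44, tardiness 29
Maximum = 47.

47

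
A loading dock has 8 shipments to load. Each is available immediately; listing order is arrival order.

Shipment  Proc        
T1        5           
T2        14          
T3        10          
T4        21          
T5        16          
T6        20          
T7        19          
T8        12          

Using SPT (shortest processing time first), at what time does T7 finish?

76

SPT (increasing processing time): T1 T3 T8 T2 T5 T7 T6 T4.
T1: 0→5
T3: 5→15
T8: 15→27
T2: 27→41
T5: 41→57
T7: 57→76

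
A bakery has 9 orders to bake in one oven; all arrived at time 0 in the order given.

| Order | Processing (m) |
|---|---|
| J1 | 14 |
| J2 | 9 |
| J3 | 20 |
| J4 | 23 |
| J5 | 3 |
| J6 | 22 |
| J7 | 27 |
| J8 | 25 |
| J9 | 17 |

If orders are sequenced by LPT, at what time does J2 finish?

157

LPT (decreasing processing time): J7 J8 J4 J6 J3 J9 J1 J2 J5.
J7: 0→27
J8: 27→52
J4: 52→75
J6: 75→97
J3: 97→117
J9: 117→134
J1: 134→148
J2: 148→157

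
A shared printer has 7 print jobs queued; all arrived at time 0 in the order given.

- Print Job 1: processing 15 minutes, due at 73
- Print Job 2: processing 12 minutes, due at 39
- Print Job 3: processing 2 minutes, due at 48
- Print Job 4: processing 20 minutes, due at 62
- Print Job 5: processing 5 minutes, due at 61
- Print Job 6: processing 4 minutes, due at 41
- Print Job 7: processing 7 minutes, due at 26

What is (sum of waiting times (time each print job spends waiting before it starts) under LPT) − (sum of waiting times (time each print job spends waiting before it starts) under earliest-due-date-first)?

LPT (decreasing processing time): Print Job 4 Print Job 1 Print Job 2 Print Job 7 Print Job 5 Print Job 6 Print Job 3.
Print Job 4: waits 0, runs 0→20
Print Job 1: waits 20, runs 20→35
Print Job 2: waits 35, runs 35→47
Print Job 7: waits 47, runs 47→54
Print Job 5: waits 54, runs 54→59
Print Job 6: waits 59, runs 59→63
Print Job 3: waits 63, runs 63→65
Sum = 0+20+35+47+54+59+63 = 278.
EDD (increasing due date): Print Job 7 Print Job 2 Print Job 6 Print Job 3 Print Job 5 Print Job 4 Print Job 1.
Print Job 7: waits 0, runs 0→7
Print Job 2: waits 7, runs 7→19
Print Job 6: waits 19, runs 19→23
Print Job 3: waits 23, runs 23→25
Print Job 5: waits 25, runs 25→30
Print Job 4: waits 30, runs 30→50
Print Job 1: waits 50, runs 50→65
Sum = 0+7+19+23+25+30+50 = 154.
Difference = 278 − 154 = 124.

124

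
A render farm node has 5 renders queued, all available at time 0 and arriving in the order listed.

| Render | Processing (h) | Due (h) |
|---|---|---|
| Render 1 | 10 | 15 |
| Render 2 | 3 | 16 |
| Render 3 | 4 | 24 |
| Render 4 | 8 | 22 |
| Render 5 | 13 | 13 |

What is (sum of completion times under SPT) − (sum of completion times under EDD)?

-46

SPT (increasing processing time): Render 2 Render 3 Render 4 Render 1 Render 5.
Render 2: 0→3
Render 3: 3→7
Render 4: 7→15
Render 1: 15→25
Render 5: 25→38
Sum = 3+7+15+25+38 = 88.
EDD (increasing due date): Render 5 Render 1 Render 2 Render 4 Render 3.
Render 5: 0→13
Render 1: 13→23
Render 2: 23→26
Render 4: 26→34
Render 3: 34→38
Sum = 13+23+26+34+38 = 134.
Difference = 88 − 134 = -46.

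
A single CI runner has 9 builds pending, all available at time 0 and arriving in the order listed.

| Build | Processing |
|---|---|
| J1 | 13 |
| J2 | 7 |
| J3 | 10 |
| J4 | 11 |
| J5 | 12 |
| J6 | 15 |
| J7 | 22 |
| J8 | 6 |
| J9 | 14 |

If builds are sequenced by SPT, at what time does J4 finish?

34

SPT (increasing processing time): J8 J2 J3 J4 J5 J1 J9 J6 J7.
J8: 0→6
J2: 6→13
J3: 13→23
J4: 23→34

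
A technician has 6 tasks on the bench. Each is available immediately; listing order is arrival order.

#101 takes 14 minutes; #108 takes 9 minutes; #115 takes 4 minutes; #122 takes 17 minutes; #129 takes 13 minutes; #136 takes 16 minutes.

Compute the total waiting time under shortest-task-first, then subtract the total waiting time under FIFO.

-26

SPT (increasing processing time): #115 #108 #129 #101 #136 #122.
#115: waits 0, runs 0→4
#108: waits 4, runs 4→13
#129: waits 13, runs 13→26
#101: waits 26, runs 26→40
#136: waits 40, runs 40→56
#122: waits 56, runs 56→73
Sum = 0+4+13+26+40+56 = 139.
FIFO (arrival order): #101 #108 #115 #122 #129 #136.
#101: waits 0, runs 0→14
#108: waits 14, runs 14→23
#115: waits 23, runs 23→27
#122: waits 27, runs 27→44
#129: waits 44, runs 44→57
#136: waits 57, runs 57→73
Sum = 0+14+23+27+44+57 = 165.
Difference = 139 − 165 = -26.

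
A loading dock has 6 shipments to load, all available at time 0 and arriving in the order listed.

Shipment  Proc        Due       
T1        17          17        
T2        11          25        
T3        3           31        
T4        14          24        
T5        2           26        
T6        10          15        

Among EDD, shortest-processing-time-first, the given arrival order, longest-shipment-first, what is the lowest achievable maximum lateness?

28

EDD (increasing due date): T6 T1 T4 T2 T5 T3.
T6: 0→10, due 15, lateness -5
T1: 10→27, due 17, lateness 10
T4: 27→41, due 24, lateness 17
T2: 41→52, due 25, lateness 27
T5: 52→54, due 26, lateness 28
T3: 54→57, due 31, lateness 26
Maximum = 28.
SPT (increasing processing time): T5 T3 T6 T2 T4 T1.
T5: 0→2, due 26, lateness -24
T3: 2→5, due 31, lateness -26
T6: 5→15, due 15, lateness 0
T2: 15→26, due 25, lateness 1
T4: 26→40, due 24, lateness 16
T1: 40→57, due 17, lateness 40
Maximum = 40.
FIFO (arrival order): T1 T2 T3 T4 T5 T6.
T1: 0→17, due 17, lateness 0
T2: 17→28, due 25, lateness 3
T3: 28→31, due 31, lateness 0
T4: 31→45, due 24, lateness 21
T5: 45→47, due 26, lateness 21
T6: 47→57, due 15, lateness 42
Maximum = 42.
LPT (decreasing processing time): T1 T4 T2 T6 T3 T5.
T1: 0→17, due 17, lateness 0
T4: 17→31, due 24, lateness 7
T2: 31→42, due 25, lateness 17
T6: 42→52, due 15, lateness 37
T3: 52→55, due 31, lateness 24
T5: 55→57, due 26, lateness 31
Maximum = 37.
EDD 28, SPT 40, FIFO 42, LPT 37 → minimum 28.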